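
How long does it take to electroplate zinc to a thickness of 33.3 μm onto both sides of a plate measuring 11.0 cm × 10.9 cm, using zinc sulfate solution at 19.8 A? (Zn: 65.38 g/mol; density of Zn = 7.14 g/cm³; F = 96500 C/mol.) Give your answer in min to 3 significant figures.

14.2 min

Plated area = 2 × 11.0 × 10.9 = 239.8 cm²
Volume = 239.8 × 33.3×10⁻⁴ cm = 0.7985 cm³
m(Zn) = 0.7985 × 7.14 = 5.701 g
n(Zn) = 5.701 / 65.38 = 0.08720 mol; n(e⁻) = 2 × 0.08720 = 0.1744 mol
Q = 0.1744 × 96500 = 16830 C
t = 16830 / 19.8 = 850.0 s = 14.2 min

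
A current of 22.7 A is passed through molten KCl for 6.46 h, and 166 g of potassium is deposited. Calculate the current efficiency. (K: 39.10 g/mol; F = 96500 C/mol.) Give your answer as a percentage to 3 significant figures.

77.6%

Q = 22.7 × 23256 = 5.279×10^5 C
n(e⁻) = 5.279×10^5 / 96500 = 5.470 mol
K⁺ + e⁻ → K, so theoretical n(K) = 5.470 mol → 213.9 g
Efficiency = 166 / 213.9 = 0.7761 = 77.6%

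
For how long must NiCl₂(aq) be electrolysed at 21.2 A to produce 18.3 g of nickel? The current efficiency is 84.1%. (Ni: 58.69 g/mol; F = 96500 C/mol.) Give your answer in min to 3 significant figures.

n(Ni) = 18.3 / 58.69 = 0.3118 mol
Ni²⁺ + 2e⁻ → Ni, so n(e⁻) = 2 × 0.3118 = 0.6236 mol
Q = 0.6236 × 96500 / 0.841 = 71550 C
t = Q / I = 71550 / 21.2 = 3375 s = 56.3 min

56.3 min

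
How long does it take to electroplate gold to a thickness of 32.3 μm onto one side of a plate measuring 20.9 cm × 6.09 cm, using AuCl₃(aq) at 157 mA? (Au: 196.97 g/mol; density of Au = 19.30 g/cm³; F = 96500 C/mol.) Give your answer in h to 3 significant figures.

Plated area = 20.9 × 6.09 = 127.3 cm²
Volume = 127.3 × 32.3×10⁻⁴ cm = 0.4112 cm³
m(Au) = 0.4112 × 19.30 = 7.936 g
n(Au) = 7.936 / 196.97 = 0.04029 mol; n(e⁻) = 3 × 0.04029 = 0.1209 mol
Q = 0.1209 × 96500 = 11670 C
t = 11670 / 0.157 = 74330 s = 20.6 h

20.6 h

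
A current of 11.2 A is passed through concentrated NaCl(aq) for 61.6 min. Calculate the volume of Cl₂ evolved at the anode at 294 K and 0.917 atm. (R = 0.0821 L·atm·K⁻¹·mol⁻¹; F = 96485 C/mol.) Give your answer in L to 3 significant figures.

5.65 L

Charge passed = 11.2 × 3696 = 41400 C
n(e⁻) = 41400 / 96485 = 0.4291 mol
2Cl⁻ → Cl₂ + 2e⁻, so n(Cl₂) = 0.4291 / 2 = 0.2146 mol
V = nRT/P = 0.2146 × 0.0821 × 294 / 0.917 = 5.649 L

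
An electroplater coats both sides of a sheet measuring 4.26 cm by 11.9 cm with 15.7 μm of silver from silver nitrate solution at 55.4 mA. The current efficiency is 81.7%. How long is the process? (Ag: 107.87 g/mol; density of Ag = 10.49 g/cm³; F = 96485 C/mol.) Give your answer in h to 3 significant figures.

9.17 h

Plated area = 2 × 4.26 × 11.9 = 101.4 cm²
Volume = 101.4 × 15.7×10⁻⁴ cm = 0.1592 cm³
m(Ag) = 0.1592 × 10.49 = 1.670 g
n(Ag) = 1.670 / 107.87 = 0.01548 mol; n(e⁻) = 0.01548 mol
Q = 0.01548 × 96485 / 0.817 = 1828 C
t = 1828 / 0.0554 = 33000 s = 9.17 h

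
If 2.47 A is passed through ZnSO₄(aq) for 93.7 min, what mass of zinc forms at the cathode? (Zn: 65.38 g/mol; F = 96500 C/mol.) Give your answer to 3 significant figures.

Q = It = 2.47 × 5622 = 13890 C
Moles of electrons = 13890 / 96500 = 0.1439 mol
Zn²⁺ + 2e⁻ → Zn, so n(Zn) = 0.1439 / 2 = 0.07195 mol
m = 0.07195 × 65.38 = 4.70 g

4.70 g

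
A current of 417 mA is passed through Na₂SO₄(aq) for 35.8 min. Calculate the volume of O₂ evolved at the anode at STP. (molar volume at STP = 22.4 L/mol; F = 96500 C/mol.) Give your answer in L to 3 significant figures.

Q = It = 0.417 × 2148 = 895.7 C
n(e⁻) = 895.7 / 96500 = 0.009282 mol
2H₂O → O₂ + 4H⁺ + 4e⁻, so n(O₂) = 0.009282 / 4 = 0.002321 mol
V = 0.002321 × 22.4 = 0.05199 L

0.0520 L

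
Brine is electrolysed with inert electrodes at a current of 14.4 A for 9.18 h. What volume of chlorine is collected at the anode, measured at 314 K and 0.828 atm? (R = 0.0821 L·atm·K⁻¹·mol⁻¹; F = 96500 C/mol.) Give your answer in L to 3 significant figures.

76.8 L

Q = It = 14.4 × 33048 = 4.759×10^5 C
n(e⁻) = Q/F = 4.759×10^5/96500 = 4.932 mol
2Cl⁻ → Cl₂ + 2e⁻, so n(Cl₂) = 4.932 / 2 = 2.466 mol
V = nRT/P = 2.466 × 0.0821 × 314 / 0.828 = 76.78 L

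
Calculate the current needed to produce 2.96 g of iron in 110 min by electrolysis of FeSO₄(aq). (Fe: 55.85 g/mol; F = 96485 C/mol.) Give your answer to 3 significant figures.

n(Fe) = 2.96 / 55.85 = 0.05300 mol
Fe²⁺ + 2e⁻ → Fe, so n(e⁻) = 2 × 0.05300 = 0.1060 mol
Q = 0.1060 × 96485 = 10230 C
I = Q / t = 10230 / 6600 s = 1.55 A

1.55 A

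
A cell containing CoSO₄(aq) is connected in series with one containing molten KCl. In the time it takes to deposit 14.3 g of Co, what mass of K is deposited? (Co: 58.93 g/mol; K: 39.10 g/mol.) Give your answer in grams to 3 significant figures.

n(Co) = 14.3 / 58.93 = 0.2427 mol
Co²⁺ + 2e⁻ → Co, so n(e⁻) = 2 × 0.2427 = 0.4854 mol
Same current for the same time ⇒ same n(e⁻) = 0.4854 mol in both cells.
K⁺ + e⁻ → K, so n(K) = 0.4854 mol
m(K) = 0.4854 × 39.10 = 19.0 g

19.0 g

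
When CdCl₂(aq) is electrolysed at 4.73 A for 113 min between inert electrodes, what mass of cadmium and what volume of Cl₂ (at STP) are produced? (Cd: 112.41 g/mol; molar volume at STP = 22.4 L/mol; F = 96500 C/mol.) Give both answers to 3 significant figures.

Q = 4.73 × 6780 = 32070 C; n(e⁻) = 32070 / 96500 = 0.3323 mol
Cathode: Cd²⁺ + 2e⁻ → Cd → n(Cd) = 0.3323/2 = 0.1662 mol → 18.7 g
Anode: 2Cl⁻ → Cl₂ + 2e⁻ → n(Cl₂) = 0.3323/2 = 0.1662 mol → 3.72 L

18.7 g Cd; 3.72 L Cl₂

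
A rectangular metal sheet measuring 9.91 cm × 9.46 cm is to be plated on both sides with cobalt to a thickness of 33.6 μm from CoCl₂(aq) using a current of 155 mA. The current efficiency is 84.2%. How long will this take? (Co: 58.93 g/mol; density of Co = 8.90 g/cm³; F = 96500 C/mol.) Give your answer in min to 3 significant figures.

2350 min

Plated area = 2 × 9.91 × 9.46 = 187.5 cm²
Volume = 187.5 × 33.6×10⁻⁴ cm = 0.6300 cm³
m(Co) = 0.6300 × 8.90 = 5.607 g
n(Co) = 5.607 / 58.93 = 0.09515 mol; n(e⁻) = 2 × 0.09515 = 0.1903 mol
Q = 0.1903 × 96500 / 0.842 = 21810 C
t = 21810 / 0.155 = 1.407×10^5 s = 2350 min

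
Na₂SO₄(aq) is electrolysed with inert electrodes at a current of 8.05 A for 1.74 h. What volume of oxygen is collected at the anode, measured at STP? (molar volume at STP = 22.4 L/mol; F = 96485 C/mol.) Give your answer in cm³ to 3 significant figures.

2930 cm³

Q = It = 8.05 × 6264 = 50430 C
Moles of electrons = 50430 / 96485 = 0.5227 mol
2H₂O → O₂ + 4H⁺ + 4e⁻, so n(O₂) = 0.5227 / 4 = 0.1307 mol
V = 0.1307 × 22.4 = 2.928 L
= 2930 cm³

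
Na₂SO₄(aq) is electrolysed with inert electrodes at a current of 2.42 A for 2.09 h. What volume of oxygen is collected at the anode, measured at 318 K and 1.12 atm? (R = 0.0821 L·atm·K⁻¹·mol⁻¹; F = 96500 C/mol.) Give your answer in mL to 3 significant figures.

1100 mL

Charge passed = 2.42 × 7524 = 18210 C
n(e⁻) = Q/F = 18210/96500 = 0.1887 mol
2H₂O → O₂ + 4H⁺ + 4e⁻, so n(O₂) = 0.1887 / 4 = 0.04718 mol
V = nRT/P = 0.04718 × 0.0821 × 318 / 1.12 = 1.100 L
= 1100 mL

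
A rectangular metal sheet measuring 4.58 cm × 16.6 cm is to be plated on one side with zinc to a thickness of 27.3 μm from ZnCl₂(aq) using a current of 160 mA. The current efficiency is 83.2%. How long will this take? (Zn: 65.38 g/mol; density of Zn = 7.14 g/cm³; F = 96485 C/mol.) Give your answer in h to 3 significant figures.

9.13 h

Plated area = 4.58 × 16.6 = 76.03 cm²
Volume = 76.03 × 27.3×10⁻⁴ cm = 0.2076 cm³
m(Zn) = 0.2076 × 7.14 = 1.482 g
n(Zn) = 1.482 / 65.38 = 0.02267 mol; n(e⁻) = 2 × 0.02267 = 0.04534 mol
Q = 0.04534 × 96485 / 0.832 = 5258 C
t = 5258 / 0.160 = 32860 s = 9.13 h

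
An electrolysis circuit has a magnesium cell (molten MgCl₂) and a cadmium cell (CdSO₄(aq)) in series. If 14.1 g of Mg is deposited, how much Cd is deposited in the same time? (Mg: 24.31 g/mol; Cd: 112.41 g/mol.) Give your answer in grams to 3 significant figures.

65.2 g

n(Mg) = 14.1 / 24.31 = 0.5800 mol
Mg²⁺ + 2e⁻ → Mg, so n(e⁻) = 2 × 0.5800 = 1.160 mol
Same current for the same time ⇒ same n(e⁻) = 1.160 mol in both cells.
Cd²⁺ + 2e⁻ → Cd, so n(Cd) = 1.160 / 2 = 0.5800 mol
m(Cd) = 0.5800 × 112.41 = 65.2 g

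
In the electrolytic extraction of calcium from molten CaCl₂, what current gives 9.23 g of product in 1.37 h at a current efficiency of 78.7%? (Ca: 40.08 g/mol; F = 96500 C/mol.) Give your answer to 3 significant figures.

11.5 A

n(Ca) = 9.23 / 40.08 = 0.2303 mol
Ca²⁺ + 2e⁻ → Ca, so n(e⁻) = 2 × 0.2303 = 0.4606 mol
Q = 0.4606 × 96500 / 0.787 = 56480 C
I = Q / t = 56480 / 4932 s = 11.5 A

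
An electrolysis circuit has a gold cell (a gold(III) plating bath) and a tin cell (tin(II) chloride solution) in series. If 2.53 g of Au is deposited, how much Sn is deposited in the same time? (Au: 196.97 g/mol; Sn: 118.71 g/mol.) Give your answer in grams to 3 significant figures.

n(Au) = 2.53 / 196.97 = 0.01284 mol
Au³⁺ + 3e⁻ → Au, so n(e⁻) = 3 × 0.01284 = 0.03852 mol
Since the cells are in series, n(e⁻) in the Sn cell is also 0.03852 mol.
Sn²⁺ + 2e⁻ → Sn, so n(Sn) = 0.03852 / 2 = 0.01926 mol
m(Sn) = 0.01926 × 118.71 = 2.29 g

2.29 g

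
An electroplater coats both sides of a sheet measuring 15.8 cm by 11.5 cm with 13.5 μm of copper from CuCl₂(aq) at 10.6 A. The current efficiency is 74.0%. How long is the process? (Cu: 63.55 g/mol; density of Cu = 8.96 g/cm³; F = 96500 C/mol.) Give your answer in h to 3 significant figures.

Plated area = 2 × 15.8 × 11.5 = 363.4 cm²
Volume = 363.4 × 13.5×10⁻⁴ cm = 0.4906 cm³
m(Cu) = 0.4906 × 8.96 = 4.396 g
n(Cu) = 4.396 / 63.55 = 0.06917 mol; n(e⁻) = 2 × 0.06917 = 0.1383 mol
Q = 0.1383 × 96500 / 0.740 = 18040 C
t = 18040 / 10.6 = 1702 s = 0.473 h

0.473 h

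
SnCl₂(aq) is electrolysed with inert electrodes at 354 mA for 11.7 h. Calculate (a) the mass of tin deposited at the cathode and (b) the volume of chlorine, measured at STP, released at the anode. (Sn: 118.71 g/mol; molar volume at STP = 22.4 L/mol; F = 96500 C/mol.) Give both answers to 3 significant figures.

9.17 g Sn; 1.73 L Cl₂

Q = 0.354 × 42120 = 14910 C; n(e⁻) = 14910 / 96500 = 0.1545 mol
Cathode: Sn²⁺ + 2e⁻ → Sn → n(Sn) = 0.1545/2 = 0.07725 mol → 9.17 g
Anode: 2Cl⁻ → Cl₂ + 2e⁻ → n(Cl₂) = 0.1545/2 = 0.07725 mol → 1.73 L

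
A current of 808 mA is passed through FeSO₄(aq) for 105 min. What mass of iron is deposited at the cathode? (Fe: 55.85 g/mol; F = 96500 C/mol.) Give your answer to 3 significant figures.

1.47 g

Charge passed = 0.808 × 6300 = 5090 C
n(e⁻) = 5090 / 96500 = 0.05275 mol
Fe²⁺ + 2e⁻ → Fe, so n(Fe) = 0.05275 / 2 = 0.02638 mol
m = 0.02638 × 55.85 = 1.47 g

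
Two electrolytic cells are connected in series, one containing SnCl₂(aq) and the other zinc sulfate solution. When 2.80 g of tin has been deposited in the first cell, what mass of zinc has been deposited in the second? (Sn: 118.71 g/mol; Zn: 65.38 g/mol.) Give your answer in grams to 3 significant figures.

n(Sn) = 2.80 / 118.71 = 0.02359 mol
Sn²⁺ + 2e⁻ → Sn, so n(e⁻) = 2 × 0.02359 = 0.04718 mol
Since the cells are in series, n(e⁻) in the Zn cell is also 0.04718 mol.
Zn²⁺ + 2e⁻ → Zn, so n(Zn) = 0.04718 / 2 = 0.02359 mol
m(Zn) = 0.02359 × 65.38 = 1.54 g

1.54 g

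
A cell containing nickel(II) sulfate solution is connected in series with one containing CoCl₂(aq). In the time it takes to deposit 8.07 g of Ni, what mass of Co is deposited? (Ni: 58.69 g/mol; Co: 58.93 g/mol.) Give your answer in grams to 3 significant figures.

8.10 g

n(Ni) = 8.07 / 58.69 = 0.1375 mol
Ni²⁺ + 2e⁻ → Ni, so n(e⁻) = 2 × 0.1375 = 0.2750 mol
Same current for the same time ⇒ same n(e⁻) = 0.2750 mol in both cells.
Co²⁺ + 2e⁻ → Co, so n(Co) = 0.2750 / 2 = 0.1375 mol
m(Co) = 0.1375 × 58.93 = 8.10 g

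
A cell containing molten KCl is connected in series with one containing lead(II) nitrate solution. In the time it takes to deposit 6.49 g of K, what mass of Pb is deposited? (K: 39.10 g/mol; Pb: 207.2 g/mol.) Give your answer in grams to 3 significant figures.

n(K) = 6.49 / 39.10 = 0.1660 mol
K⁺ + e⁻ → K, so n(e⁻) = 0.1660 mol
Since the cells are in series, n(e⁻) in the Pb cell is also 0.1660 mol.
Pb²⁺ + 2e⁻ → Pb, so n(Pb) = 0.1660 / 2 = 0.08300 mol
m(Pb) = 0.08300 × 207.2 = 17.2 g

17.2 g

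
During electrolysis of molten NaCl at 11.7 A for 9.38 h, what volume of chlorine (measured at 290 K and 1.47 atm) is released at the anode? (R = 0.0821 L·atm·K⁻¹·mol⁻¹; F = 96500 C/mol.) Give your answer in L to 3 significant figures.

Charge passed = 11.7 × 33768 = 3.951×10^5 C
Moles of electrons = 3.951×10^5 / 96500 = 4.094 mol
2Cl⁻ → Cl₂ + 2e⁻, so n(Cl₂) = 4.094 / 2 = 2.047 mol
V = nRT/P = 2.047 × 0.0821 × 290 / 1.47 = 33.15 L

33.2 L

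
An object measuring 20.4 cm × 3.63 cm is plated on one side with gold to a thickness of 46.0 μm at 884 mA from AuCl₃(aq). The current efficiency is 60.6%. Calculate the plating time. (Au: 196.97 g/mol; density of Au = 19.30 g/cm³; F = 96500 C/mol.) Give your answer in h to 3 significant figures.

Plated area = 20.4 × 3.63 = 74.05 cm²
Volume = 74.05 × 46.0×10⁻⁴ cm = 0.3406 cm³
m(Au) = 0.3406 × 19.30 = 6.574 g
n(Au) = 6.574 / 196.97 = 0.03338 mol; n(e⁻) = 3 × 0.03338 = 0.1001 mol
Q = 0.1001 × 96500 / 0.606 = 15940 C
t = 15940 / 0.884 = 18030 s = 5.01 h

5.01 h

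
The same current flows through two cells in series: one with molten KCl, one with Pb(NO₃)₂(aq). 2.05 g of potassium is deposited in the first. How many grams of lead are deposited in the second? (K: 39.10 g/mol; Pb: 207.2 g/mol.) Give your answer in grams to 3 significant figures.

5.43 g

n(K) = 2.05 / 39.10 = 0.05243 mol
K⁺ + e⁻ → K, so n(e⁻) = 0.05243 mol
The cells are in series, so the same charge (and hence the same n(e⁻) = 0.05243 mol) passes through both.
Pb²⁺ + 2e⁻ → Pb, so n(Pb) = 0.05243 / 2 = 0.02622 mol
m(Pb) = 0.02622 × 207.2 = 5.43 g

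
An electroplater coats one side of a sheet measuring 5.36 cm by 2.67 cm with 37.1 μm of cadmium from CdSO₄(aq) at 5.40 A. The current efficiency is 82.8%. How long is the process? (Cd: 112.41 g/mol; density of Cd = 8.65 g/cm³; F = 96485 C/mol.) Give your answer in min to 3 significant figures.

Plated area = 5.36 × 2.67 = 14.31 cm²
Volume = 14.31 × 37.1×10⁻⁴ cm = 0.05309 cm³
m(Cd) = 0.05309 × 8.65 = 0.4592 g
n(Cd) = 0.4592 / 112.41 = 0.004085 mol; n(e⁻) = 2 × 0.004085 = 0.008170 mol
Q = 0.008170 × 96485 / 0.828 = 952.0 C
t = 952.0 / 5.40 = 176.3 s = 2.94 min

2.94 min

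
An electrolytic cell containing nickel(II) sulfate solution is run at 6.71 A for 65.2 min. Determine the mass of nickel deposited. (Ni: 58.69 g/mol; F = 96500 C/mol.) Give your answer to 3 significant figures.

Q = It = 6.71 × 3912 = 26250 C
Moles of electrons = 26250 / 96500 = 0.2720 mol
Ni²⁺ + 2e⁻ → Ni, so n(Ni) = 0.2720 / 2 = 0.1360 mol
m = 0.1360 × 58.69 = 7.98 g

7.98 g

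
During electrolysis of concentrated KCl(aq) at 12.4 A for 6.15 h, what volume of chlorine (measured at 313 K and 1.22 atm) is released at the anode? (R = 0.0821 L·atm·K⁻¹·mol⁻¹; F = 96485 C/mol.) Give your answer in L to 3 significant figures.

Q = 12.4 A × 22140 s = 2.745×10^5 C
n(e⁻) = 2.745×10^5 / 96485 = 2.845 mol
2Cl⁻ → Cl₂ + 2e⁻, so n(Cl₂) = 2.845 / 2 = 1.423 mol
V = nRT/P = 1.423 × 0.0821 × 313 / 1.22 = 29.97 L

30.0 L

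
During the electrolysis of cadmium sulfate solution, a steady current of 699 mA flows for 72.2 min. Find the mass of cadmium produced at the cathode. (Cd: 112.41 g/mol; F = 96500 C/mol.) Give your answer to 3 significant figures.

Q = It = 0.699 × 4332 = 3028 C
n(e⁻) = Q/F = 3028/96500 = 0.03138 mol
Cd²⁺ + 2e⁻ → Cd, so n(Cd) = 0.03138 / 2 = 0.01569 mol
m = 0.01569 × 112.41 = 1.76 g

1.76 g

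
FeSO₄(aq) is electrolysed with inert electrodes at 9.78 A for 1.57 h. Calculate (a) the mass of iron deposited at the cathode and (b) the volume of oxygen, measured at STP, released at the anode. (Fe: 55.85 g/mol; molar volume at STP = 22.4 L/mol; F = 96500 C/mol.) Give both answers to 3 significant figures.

16.0 g Fe; 3.21 L O₂

Q = 9.78 × 5652 = 55280 C; n(e⁻) = 55280 / 96500 = 0.5728 mol
Cathode: Fe²⁺ + 2e⁻ → Fe → n(Fe) = 0.5728/2 = 0.2864 mol → 16.0 g
Anode: 2H₂O → O₂ + 4H⁺ + 4e⁻ → n(O₂) = 0.5728/4 = 0.1432 mol → 3.21 L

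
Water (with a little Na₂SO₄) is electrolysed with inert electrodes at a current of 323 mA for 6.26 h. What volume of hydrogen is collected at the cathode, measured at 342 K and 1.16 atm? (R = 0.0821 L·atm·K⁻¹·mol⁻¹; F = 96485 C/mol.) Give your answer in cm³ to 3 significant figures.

913 cm³

Q = It = 0.323 × 22536 = 7279 C
Moles of electrons = 7279 / 96485 = 0.07544 mol
2H⁺ + 2e⁻ → H₂, so n(H₂) = 0.07544 / 2 = 0.03772 mol
V = nRT/P = 0.03772 × 0.0821 × 342 / 1.16 = 0.9130 L
= 913 cm³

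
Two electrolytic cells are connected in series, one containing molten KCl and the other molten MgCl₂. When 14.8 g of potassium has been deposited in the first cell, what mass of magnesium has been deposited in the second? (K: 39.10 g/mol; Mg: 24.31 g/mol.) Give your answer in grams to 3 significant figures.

n(K) = 14.8 / 39.10 = 0.3785 mol
K⁺ + e⁻ → K, so n(e⁻) = 0.3785 mol
Since the cells are in series, n(e⁻) in the Mg cell is also 0.3785 mol.
Mg²⁺ + 2e⁻ → Mg, so n(Mg) = 0.3785 / 2 = 0.1893 mol
m(Mg) = 0.1893 × 24.31 = 4.60 g

4.60 g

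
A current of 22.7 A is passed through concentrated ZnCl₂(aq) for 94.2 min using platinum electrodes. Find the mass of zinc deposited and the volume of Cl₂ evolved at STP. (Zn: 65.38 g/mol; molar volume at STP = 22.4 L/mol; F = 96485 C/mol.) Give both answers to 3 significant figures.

Q = 22.7 × 5652 = 1.283×10^5 C; n(e⁻) = 1.283×10^5 / 96485 = 1.330 mol
Cathode: Zn²⁺ + 2e⁻ → Zn → n(Zn) = 1.330/2 = 0.6650 mol → 43.5 g
Anode: 2Cl⁻ → Cl₂ + 2e⁻ → n(Cl₂) = 1.330/2 = 0.6650 mol → 14.9 L

43.5 g Zn; 14.9 L Cl₂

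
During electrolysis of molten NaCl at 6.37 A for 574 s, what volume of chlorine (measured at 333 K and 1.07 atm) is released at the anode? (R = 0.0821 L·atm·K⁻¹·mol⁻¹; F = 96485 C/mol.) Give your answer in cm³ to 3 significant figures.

Q = It = 6.37 × 574 = 3656 C
n(e⁻) = 3656 / 96485 = 0.03789 mol
2Cl⁻ → Cl₂ + 2e⁻, so n(Cl₂) = 0.03789 / 2 = 0.01895 mol
V = nRT/P = 0.01895 × 0.0821 × 333 / 1.07 = 0.4842 L
= 484 cm³

484 cm³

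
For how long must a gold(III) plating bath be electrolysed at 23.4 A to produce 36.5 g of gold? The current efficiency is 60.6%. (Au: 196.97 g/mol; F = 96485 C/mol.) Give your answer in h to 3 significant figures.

n(Au) = 36.5 / 196.97 = 0.1853 mol
Au³⁺ + 3e⁻ → Au, so n(e⁻) = 3 × 0.1853 = 0.5559 mol
Q = 0.5559 × 96485 / 0.606 = 88510 C
t = Q / I = 88510 / 23.4 = 3782 s = 1.05 h

1.05 h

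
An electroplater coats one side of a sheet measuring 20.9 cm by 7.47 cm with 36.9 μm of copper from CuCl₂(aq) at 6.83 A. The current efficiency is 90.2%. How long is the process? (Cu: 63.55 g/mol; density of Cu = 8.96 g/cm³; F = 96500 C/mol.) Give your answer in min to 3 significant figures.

Plated area = 20.9 × 7.47 = 156.1 cm²
Volume = 156.1 × 36.9×10⁻⁴ cm = 0.5760 cm³
m(Cu) = 0.5760 × 8.96 = 5.161 g
n(Cu) = 5.161 / 63.55 = 0.08121 mol; n(e⁻) = 2 × 0.08121 = 0.1624 mol
Q = 0.1624 × 96500 / 0.902 = 17370 C
t = 17370 / 6.83 = 2543 s = 42.4 min

42.4 min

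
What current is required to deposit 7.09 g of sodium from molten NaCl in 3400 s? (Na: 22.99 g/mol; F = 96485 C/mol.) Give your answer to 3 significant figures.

8.75 A

n(Na) = 7.09 / 22.99 = 0.3084 mol
Na⁺ + e⁻ → Na, so n(e⁻) = 0.3084 mol
Q = 0.3084 × 96485 = 29760 C
I = Q / t = 29760 / 3400 s = 8.75 A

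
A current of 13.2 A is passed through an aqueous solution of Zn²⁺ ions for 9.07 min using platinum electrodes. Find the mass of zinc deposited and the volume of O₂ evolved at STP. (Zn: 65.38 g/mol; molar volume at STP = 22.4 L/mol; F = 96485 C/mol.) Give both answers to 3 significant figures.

2.43 g Zn; 0.417 L O₂

Q = 13.2 × 544.2 = 7183 C; n(e⁻) = 7183 / 96485 = 0.07445 mol
Cathode: Zn²⁺ + 2e⁻ → Zn → n(Zn) = 0.07445/2 = 0.03723 mol → 2.43 g
Anode: 2H₂O → O₂ + 4H⁺ + 4e⁻ → n(O₂) = 0.07445/4 = 0.01861 mol → 0.417 L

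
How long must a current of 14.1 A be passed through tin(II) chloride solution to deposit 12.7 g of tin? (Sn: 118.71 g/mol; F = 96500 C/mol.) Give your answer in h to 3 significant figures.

0.407 h

n(Sn) = 12.7 / 118.71 = 0.1070 mol
Sn²⁺ + 2e⁻ → Sn, so n(e⁻) = 2 × 0.1070 = 0.2140 mol
Q = 0.2140 × 96500 = 20650 C
t = Q / I = 20650 / 14.1 = 1465 s = 0.407 h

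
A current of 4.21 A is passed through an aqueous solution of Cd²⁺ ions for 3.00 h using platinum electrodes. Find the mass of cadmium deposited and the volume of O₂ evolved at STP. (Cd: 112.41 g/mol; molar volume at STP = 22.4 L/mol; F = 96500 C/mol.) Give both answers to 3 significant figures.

Q = 4.21 × 10800 = 45470 C; n(e⁻) = 45470 / 96500 = 0.4712 mol
Cathode: Cd²⁺ + 2e⁻ → Cd → n(Cd) = 0.4712/2 = 0.2356 mol → 26.5 g
Anode: 2H₂O → O₂ + 4H⁺ + 4e⁻ → n(O₂) = 0.4712/4 = 0.1178 mol → 2.64 L

26.5 g Cd; 2.64 L O₂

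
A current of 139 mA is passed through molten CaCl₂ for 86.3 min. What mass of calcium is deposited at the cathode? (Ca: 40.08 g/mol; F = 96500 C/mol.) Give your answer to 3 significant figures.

Q = 0.139 A × 5178 s = 719.7 C
n(e⁻) = 719.7 / 96500 = 0.007458 mol
Ca²⁺ + 2e⁻ → Ca, so n(Ca) = 0.007458 / 2 = 0.003729 mol
m = 0.003729 × 40.08 = 0.149 g

0.149 g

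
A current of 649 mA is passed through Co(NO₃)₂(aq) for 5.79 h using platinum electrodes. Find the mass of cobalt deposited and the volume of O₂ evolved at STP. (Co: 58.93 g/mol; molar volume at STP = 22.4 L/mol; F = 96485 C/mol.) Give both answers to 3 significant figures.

Q = 0.649 × 20844 = 13530 C; n(e⁻) = 13530 / 96485 = 0.1402 mol
Cathode: Co²⁺ + 2e⁻ → Co → n(Co) = 0.1402/2 = 0.07010 mol → 4.13 g
Anode: 2H₂O → O₂ + 4H⁺ + 4e⁻ → n(O₂) = 0.1402/4 = 0.03505 mol → 0.785 L

4.13 g Co; 0.785 L O₂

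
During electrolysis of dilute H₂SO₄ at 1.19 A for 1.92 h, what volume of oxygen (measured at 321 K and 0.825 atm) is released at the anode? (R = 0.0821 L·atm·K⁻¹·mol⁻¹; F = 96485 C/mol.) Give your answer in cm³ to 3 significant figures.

681 cm³

Q = It = 1.19 × 6912 = 8225 C
Moles of electrons = 8225 / 96485 = 0.08525 mol
2H₂O → O₂ + 4H⁺ + 4e⁻, so n(O₂) = 0.08525 / 4 = 0.02131 mol
V = nRT/P = 0.02131 × 0.0821 × 321 / 0.825 = 0.6807 L
= 681 cm³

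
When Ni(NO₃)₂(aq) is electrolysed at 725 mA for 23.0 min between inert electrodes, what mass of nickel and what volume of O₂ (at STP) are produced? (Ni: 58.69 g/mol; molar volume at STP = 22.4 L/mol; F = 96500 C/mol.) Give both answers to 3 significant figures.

Q = 0.725 × 1380 = 1001 C; n(e⁻) = 1001 / 96500 = 0.01037 mol
Cathode: Ni²⁺ + 2e⁻ → Ni → n(Ni) = 0.01037/2 = 0.005185 mol → 0.304 g
Anode: 2H₂O → O₂ + 4H⁺ + 4e⁻ → n(O₂) = 0.01037/4 = 0.002593 mol → 0.0581 L

0.304 g Ni; 0.0581 L O₂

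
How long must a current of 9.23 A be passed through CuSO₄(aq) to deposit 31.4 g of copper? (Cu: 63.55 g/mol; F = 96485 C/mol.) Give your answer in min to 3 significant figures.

n(Cu) = 31.4 / 63.55 = 0.4941 mol
Cu²⁺ + 2e⁻ → Cu, so n(e⁻) = 2 × 0.4941 = 0.9882 mol
Q = 0.9882 × 96485 = 95350 C
t = Q / I = 95350 / 9.23 = 10330 s = 172 min

172 min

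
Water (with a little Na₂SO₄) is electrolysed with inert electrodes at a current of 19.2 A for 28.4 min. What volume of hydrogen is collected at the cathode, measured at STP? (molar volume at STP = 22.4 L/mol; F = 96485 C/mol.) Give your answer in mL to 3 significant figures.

3800 mL

Charge passed = 19.2 × 1704 = 32720 C
Moles of electrons = 32720 / 96485 = 0.3391 mol
2H⁺ + 2e⁻ → H₂, so n(H₂) = 0.3391 / 2 = 0.1696 mol
V = 0.1696 × 22.4 = 3.799 L
= 3800 mL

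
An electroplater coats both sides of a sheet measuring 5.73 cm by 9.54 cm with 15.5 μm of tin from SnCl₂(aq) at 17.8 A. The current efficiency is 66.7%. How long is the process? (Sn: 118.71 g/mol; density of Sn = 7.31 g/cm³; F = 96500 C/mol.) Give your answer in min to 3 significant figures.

Plated area = 2 × 5.73 × 9.54 = 109.3 cm²
Volume = 109.3 × 15.5×10⁻⁴ cm = 0.1694 cm³
m(Sn) = 0.1694 × 7.31 = 1.238 g
n(Sn) = 1.238 / 118.71 = 0.01043 mol; n(e⁻) = 2 × 0.01043 = 0.02086 mol
Q = 0.02086 × 96500 / 0.667 = 3018 C
t = 3018 / 17.8 = 169.6 s = 2.83 min

2.83 min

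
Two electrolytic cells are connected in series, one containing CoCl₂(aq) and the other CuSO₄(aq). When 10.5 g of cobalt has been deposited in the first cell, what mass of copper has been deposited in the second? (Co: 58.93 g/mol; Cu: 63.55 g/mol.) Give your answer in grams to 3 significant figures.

11.3 g

n(Co) = 10.5 / 58.93 = 0.1782 mol
Co²⁺ + 2e⁻ → Co, so n(e⁻) = 2 × 0.1782 = 0.3564 mol
Same current for the same time ⇒ same n(e⁻) = 0.3564 mol in both cells.
Cu²⁺ + 2e⁻ → Cu, so n(Cu) = 0.3564 / 2 = 0.1782 mol
m(Cu) = 0.1782 × 63.55 = 11.3 g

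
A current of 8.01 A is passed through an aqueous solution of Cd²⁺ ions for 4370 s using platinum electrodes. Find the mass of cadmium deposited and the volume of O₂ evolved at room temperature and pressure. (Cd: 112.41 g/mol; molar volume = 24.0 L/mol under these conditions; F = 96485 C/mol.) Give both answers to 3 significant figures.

Q = 8.01 × 4370 = 35000 C; n(e⁻) = 35000 / 96485 = 0.3628 mol
Cathode: Cd²⁺ + 2e⁻ → Cd → n(Cd) = 0.3628/2 = 0.1814 mol → 20.4 g
Anode: 2H₂O → O₂ + 4H⁺ + 4e⁻ → n(O₂) = 0.3628/4 = 0.09070 mol → 2.18 L

20.4 g Cd; 2.18 L O₂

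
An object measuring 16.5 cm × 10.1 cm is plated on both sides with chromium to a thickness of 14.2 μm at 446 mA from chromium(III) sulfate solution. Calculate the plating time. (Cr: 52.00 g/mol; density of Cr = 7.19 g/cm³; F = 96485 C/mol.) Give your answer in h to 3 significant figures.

Plated area = 2 × 16.5 × 10.1 = 333.3 cm²
Volume = 333.3 × 14.2×10⁻⁴ cm = 0.4733 cm³
m(Cr) = 0.4733 × 7.19 = 3.403 g
n(Cr) = 3.403 / 52.00 = 0.06544 mol; n(e⁻) = 3 × 0.06544 = 0.1963 mol
Q = 0.1963 × 96485 = 18940 C
t = 18940 / 0.446 = 42470 s = 11.8 h

11.8 h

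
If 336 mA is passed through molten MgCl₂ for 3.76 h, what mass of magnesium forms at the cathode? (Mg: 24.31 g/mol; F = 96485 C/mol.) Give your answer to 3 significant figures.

Charge passed = 0.336 × 13536 = 4548 C
n(e⁻) = Q/F = 4548/96485 = 0.04714 mol
Mg²⁺ + 2e⁻ → Mg, so n(Mg) = 0.04714 / 2 = 0.02357 mol
m = 0.02357 × 24.31 = 0.573 g

0.573 g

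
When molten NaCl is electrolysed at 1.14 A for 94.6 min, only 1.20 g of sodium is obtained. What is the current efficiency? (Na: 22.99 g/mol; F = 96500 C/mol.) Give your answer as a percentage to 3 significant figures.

Q = 1.14 × 5676 = 6471 C
n(e⁻) = 6471 / 96500 = 0.06706 mol
Na⁺ + e⁻ → Na, so theoretical n(Na) = 0.06706 mol → 1.542 g
Efficiency = 1.20 / 1.542 = 0.7782 = 77.8%

77.8%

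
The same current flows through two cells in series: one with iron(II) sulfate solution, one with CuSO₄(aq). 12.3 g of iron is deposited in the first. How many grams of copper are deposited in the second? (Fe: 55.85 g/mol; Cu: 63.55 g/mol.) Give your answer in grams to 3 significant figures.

n(Fe) = 12.3 / 55.85 = 0.2202 mol
Fe²⁺ + 2e⁻ → Fe, so n(e⁻) = 2 × 0.2202 = 0.4404 mol
Since the cells are in series, n(e⁻) in the Cu cell is also 0.4404 mol.
Cu²⁺ + 2e⁻ → Cu, so n(Cu) = 0.4404 / 2 = 0.2202 mol
m(Cu) = 0.2202 × 63.55 = 14.0 g

14.0 g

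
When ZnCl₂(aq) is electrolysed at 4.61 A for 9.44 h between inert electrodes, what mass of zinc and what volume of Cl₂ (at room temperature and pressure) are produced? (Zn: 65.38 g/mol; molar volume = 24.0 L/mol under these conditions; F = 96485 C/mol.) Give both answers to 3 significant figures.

53.1 g Zn; 19.5 L Cl₂

Q = 4.61 × 33984 = 1.567×10^5 C; n(e⁻) = 1.567×10^5 / 96485 = 1.624 mol
Cathode: Zn²⁺ + 2e⁻ → Zn → n(Zn) = 1.624/2 = 0.8120 mol → 53.1 g
Anode: 2Cl⁻ → Cl₂ + 2e⁻ → n(Cl₂) = 1.624/2 = 0.8120 mol → 19.5 L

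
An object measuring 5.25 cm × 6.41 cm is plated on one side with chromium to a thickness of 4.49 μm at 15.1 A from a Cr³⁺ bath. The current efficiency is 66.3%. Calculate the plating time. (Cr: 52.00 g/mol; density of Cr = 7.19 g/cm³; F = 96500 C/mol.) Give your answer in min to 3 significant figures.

Plated area = 5.25 × 6.41 = 33.65 cm²
Volume = 33.65 × 4.49×10⁻⁴ cm = 0.01511 cm³
m(Cr) = 0.01511 × 7.19 = 0.1086 g
n(Cr) = 0.1086 / 52.00 = 0.002088 mol; n(e⁻) = 3 × 0.002088 = 0.006264 mol
Q = 0.006264 × 96500 / 0.663 = 911.7 C
t = 911.7 / 15.1 = 60.38 s = 1.01 min

1.01 min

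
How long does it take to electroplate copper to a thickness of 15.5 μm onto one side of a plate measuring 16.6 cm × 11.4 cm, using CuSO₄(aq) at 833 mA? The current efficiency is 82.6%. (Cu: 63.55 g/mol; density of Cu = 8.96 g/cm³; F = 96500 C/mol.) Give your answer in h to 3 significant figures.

Plated area = 16.6 × 11.4 = 189.2 cm²
Volume = 189.2 × 15.5×10⁻⁴ cm = 0.2933 cm³
m(Cu) = 0.2933 × 8.96 = 2.628 g
n(Cu) = 2.628 / 63.55 = 0.04135 mol; n(e⁻) = 2 × 0.04135 = 0.08270 mol
Q = 0.08270 × 96500 / 0.826 = 9662 C
t = 9662 / 0.833 = 11600 s = 3.22 h

3.22 h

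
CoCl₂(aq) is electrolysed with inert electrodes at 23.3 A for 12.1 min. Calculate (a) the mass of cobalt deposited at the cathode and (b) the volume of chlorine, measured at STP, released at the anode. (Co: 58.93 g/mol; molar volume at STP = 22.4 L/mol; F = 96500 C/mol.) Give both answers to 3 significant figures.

Q = 23.3 × 726 = 16920 C; n(e⁻) = 16920 / 96500 = 0.1753 mol
Cathode: Co²⁺ + 2e⁻ → Co → n(Co) = 0.1753/2 = 0.08765 mol → 5.17 g
Anode: 2Cl⁻ → Cl₂ + 2e⁻ → n(Cl₂) = 0.1753/2 = 0.08765 mol → 1.96 L

5.17 g Co; 1.96 L Cl₂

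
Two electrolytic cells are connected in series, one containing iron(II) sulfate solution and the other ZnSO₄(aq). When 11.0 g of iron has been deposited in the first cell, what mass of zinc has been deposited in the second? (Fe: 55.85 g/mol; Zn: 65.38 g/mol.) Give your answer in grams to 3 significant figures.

n(Fe) = 11.0 / 55.85 = 0.1970 mol
Fe²⁺ + 2e⁻ → Fe, so n(e⁻) = 2 × 0.1970 = 0.3940 mol
Since the cells are in series, n(e⁻) in the Zn cell is also 0.3940 mol.
Zn²⁺ + 2e⁻ → Zn, so n(Zn) = 0.3940 / 2 = 0.1970 mol
m(Zn) = 0.1970 × 65.38 = 12.9 g

12.9 g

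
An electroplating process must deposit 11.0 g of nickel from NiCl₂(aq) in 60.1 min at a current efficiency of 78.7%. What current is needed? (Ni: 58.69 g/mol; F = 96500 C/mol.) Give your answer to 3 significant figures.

n(Ni) = 11.0 / 58.69 = 0.1874 mol
Ni²⁺ + 2e⁻ → Ni, so n(e⁻) = 2 × 0.1874 = 0.3748 mol
Q = 0.3748 × 96500 / 0.787 = 45960 C
I = Q / t = 45960 / 3606 s = 12.7 A

12.7 A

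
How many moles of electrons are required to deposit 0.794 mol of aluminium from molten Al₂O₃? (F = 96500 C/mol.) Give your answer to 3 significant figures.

2.38 mol

Al³⁺ + 3e⁻ → Al, so n(e⁻) = 3 × 0.794 = 2.382 mol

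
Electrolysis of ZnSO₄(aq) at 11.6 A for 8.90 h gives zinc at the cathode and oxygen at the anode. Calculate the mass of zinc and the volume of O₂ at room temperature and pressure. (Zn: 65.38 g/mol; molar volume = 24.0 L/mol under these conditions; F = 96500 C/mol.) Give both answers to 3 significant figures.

126 g Zn; 23.1 L O₂

Q = 11.6 × 32040 = 3.717×10^5 C; n(e⁻) = 3.717×10^5 / 96500 = 3.852 mol
Cathode: Zn²⁺ + 2e⁻ → Zn → n(Zn) = 3.852/2 = 1.926 mol → 126 g
Anode: 2H₂O → O₂ + 4H⁺ + 4e⁻ → n(O₂) = 3.852/4 = 0.9630 mol → 23.1 L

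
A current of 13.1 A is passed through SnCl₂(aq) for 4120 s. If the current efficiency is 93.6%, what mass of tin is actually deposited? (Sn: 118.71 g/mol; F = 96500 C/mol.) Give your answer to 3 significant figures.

31.1 g

Q = 13.1 × 4120 = 53970 C
n(e⁻) = 53970 / 96500 = 0.5593 mol
Sn²⁺ + 2e⁻ → Sn, so theoretical m(Sn) = 0.2797 × 118.71 = 33.20 g
Actual mass = 93.6% × 33.20 = 31.1 g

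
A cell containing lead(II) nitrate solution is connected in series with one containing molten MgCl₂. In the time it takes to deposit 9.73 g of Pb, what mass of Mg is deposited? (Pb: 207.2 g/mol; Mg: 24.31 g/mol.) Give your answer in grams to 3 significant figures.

n(Pb) = 9.73 / 207.2 = 0.04696 mol
Pb²⁺ + 2e⁻ → Pb, so n(e⁻) = 2 × 0.04696 = 0.09392 mol
Same current for the same time ⇒ same n(e⁻) = 0.09392 mol in both cells.
Mg²⁺ + 2e⁻ → Mg, so n(Mg) = 0.09392 / 2 = 0.04696 mol
m(Mg) = 0.04696 × 24.31 = 1.14 g

1.14 g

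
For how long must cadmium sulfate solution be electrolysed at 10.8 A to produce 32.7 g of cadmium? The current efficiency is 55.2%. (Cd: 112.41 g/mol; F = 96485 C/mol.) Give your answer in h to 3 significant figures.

2.62 h

n(Cd) = 32.7 / 112.41 = 0.2909 mol
Cd²⁺ + 2e⁻ → Cd, so n(e⁻) = 2 × 0.2909 = 0.5818 mol
Q = 0.5818 × 96485 / 0.552 = 1.017×10^5 C
t = Q / I = 1.017×10^5 / 10.8 = 9417 s = 2.62 h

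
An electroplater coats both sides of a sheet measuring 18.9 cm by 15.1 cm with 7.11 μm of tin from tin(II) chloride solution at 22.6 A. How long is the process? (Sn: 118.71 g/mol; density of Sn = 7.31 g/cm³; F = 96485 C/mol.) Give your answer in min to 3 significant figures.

3.56 min

Plated area = 2 × 18.9 × 15.1 = 570.8 cm²
Volume = 570.8 × 7.11×10⁻⁴ cm = 0.4058 cm³
m(Sn) = 0.4058 × 7.31 = 2.966 g
n(Sn) = 2.966 / 118.71 = 0.02499 mol; n(e⁻) = 2 × 0.02499 = 0.04998 mol
Q = 0.04998 × 96485 = 4822 C
t = 4822 / 22.6 = 213.4 s = 3.56 min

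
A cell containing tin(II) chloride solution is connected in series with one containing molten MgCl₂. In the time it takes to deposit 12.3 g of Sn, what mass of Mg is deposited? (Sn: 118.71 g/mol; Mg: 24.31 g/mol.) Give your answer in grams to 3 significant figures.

2.52 g

n(Sn) = 12.3 / 118.71 = 0.1036 mol
Sn²⁺ + 2e⁻ → Sn, so n(e⁻) = 2 × 0.1036 = 0.2072 mol
In series, the same 0.2072 mol of electrons flows through the second cell.
Mg²⁺ + 2e⁻ → Mg, so n(Mg) = 0.2072 / 2 = 0.1036 mol
m(Mg) = 0.1036 × 24.31 = 2.52 g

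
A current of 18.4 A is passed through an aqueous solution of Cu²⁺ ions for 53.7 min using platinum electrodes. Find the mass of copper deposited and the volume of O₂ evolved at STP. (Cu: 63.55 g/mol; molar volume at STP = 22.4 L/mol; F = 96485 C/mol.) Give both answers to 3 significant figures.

19.5 g Cu; 3.44 L O₂

Q = 18.4 × 3222 = 59280 C; n(e⁻) = 59280 / 96485 = 0.6144 mol
Cathode: Cu²⁺ + 2e⁻ → Cu → n(Cu) = 0.6144/2 = 0.3072 mol → 19.5 g
Anode: 2H₂O → O₂ + 4H⁺ + 4e⁻ → n(O₂) = 0.6144/4 = 0.1536 mol → 3.44 L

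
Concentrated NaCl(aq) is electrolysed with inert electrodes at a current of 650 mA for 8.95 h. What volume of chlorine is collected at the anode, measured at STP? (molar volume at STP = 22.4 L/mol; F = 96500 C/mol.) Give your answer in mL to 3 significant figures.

2430 mL

Charge passed = 0.650 × 32220 = 20940 C
n(e⁻) = Q/F = 20940/96500 = 0.2170 mol
2Cl⁻ → Cl₂ + 2e⁻, so n(Cl₂) = 0.2170 / 2 = 0.1085 mol
V = 0.1085 × 22.4 = 2.430 L
= 2430 mL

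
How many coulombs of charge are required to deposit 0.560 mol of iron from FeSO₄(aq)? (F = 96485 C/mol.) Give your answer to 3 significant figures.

Fe²⁺ + 2e⁻ → Fe, so n(e⁻) = 2 × 0.560 = 1.120 mol
Q = 1.120 × 96485 = 1.081×10^5 C

1.08×10^5 C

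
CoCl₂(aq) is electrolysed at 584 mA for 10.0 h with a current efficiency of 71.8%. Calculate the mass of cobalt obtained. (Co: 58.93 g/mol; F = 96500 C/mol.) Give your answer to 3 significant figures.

4.61 g

Q = 0.584 × 36000 = 21020 C
n(e⁻) = 21020 / 96500 = 0.2178 mol
Co²⁺ + 2e⁻ → Co, so theoretical m(Co) = 0.1089 × 58.93 = 6.417 g
Actual mass = 71.8% × 6.417 = 4.61 g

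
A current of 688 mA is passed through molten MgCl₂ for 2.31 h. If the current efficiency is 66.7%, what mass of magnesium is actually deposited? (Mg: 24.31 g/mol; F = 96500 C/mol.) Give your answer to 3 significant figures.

Q = 0.688 × 8316 = 5721 C
n(e⁻) = 5721 / 96500 = 0.05928 mol
Mg²⁺ + 2e⁻ → Mg, so theoretical m(Mg) = 0.02964 × 24.31 = 0.7205 g
Actual mass = 66.7% × 0.7205 = 0.481 g

0.481 g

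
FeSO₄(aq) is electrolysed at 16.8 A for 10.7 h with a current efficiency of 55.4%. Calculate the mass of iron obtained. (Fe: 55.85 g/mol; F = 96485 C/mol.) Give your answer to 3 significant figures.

Q = 16.8 × 38520 = 6.471×10^5 C
n(e⁻) = 6.471×10^5 / 96485 = 6.707 mol
Fe²⁺ + 2e⁻ → Fe, so theoretical m(Fe) = 3.354 × 55.85 = 187.3 g
Actual mass = 55.4% × 187.3 = 104 g

104 g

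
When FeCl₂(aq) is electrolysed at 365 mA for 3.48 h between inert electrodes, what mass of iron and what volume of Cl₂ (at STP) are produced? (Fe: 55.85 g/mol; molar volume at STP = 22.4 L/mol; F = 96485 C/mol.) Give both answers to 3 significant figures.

1.32 g Fe; 0.531 L Cl₂

Q = 0.365 × 12528 = 4573 C; n(e⁻) = 4573 / 96485 = 0.04740 mol
Cathode: Fe²⁺ + 2e⁻ → Fe → n(Fe) = 0.04740/2 = 0.02370 mol → 1.32 g
Anode: 2Cl⁻ → Cl₂ + 2e⁻ → n(Cl₂) = 0.04740/2 = 0.02370 mol → 0.531 L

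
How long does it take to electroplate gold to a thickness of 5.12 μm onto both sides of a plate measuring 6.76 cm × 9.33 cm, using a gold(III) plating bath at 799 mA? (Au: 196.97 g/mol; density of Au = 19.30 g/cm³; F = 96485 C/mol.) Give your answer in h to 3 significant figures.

0.637 h

Plated area = 2 × 6.76 × 9.33 = 126.1 cm²
Volume = 126.1 × 5.12×10⁻⁴ cm = 0.06456 cm³
m(Au) = 0.06456 × 19.30 = 1.246 g
n(Au) = 1.246 / 196.97 = 0.006326 mol; n(e⁻) = 3 × 0.006326 = 0.01898 mol
Q = 0.01898 × 96485 = 1831 C
t = 1831 / 0.799 = 2292 s = 0.637 h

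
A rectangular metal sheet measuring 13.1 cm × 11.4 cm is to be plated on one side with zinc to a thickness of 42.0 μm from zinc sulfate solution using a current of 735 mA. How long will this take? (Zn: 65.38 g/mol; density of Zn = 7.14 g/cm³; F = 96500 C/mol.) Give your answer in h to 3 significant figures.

Plated area = 13.1 × 11.4 = 149.3 cm²
Volume = 149.3 × 42.0×10⁻⁴ cm = 0.6271 cm³
m(Zn) = 0.6271 × 7.14 = 4.477 g
n(Zn) = 4.477 / 65.38 = 0.06848 mol; n(e⁻) = 2 × 0.06848 = 0.1370 mol
Q = 0.1370 × 96500 = 13220 C
t = 13220 / 0.735 = 17990 s = 5.00 h

5.00 h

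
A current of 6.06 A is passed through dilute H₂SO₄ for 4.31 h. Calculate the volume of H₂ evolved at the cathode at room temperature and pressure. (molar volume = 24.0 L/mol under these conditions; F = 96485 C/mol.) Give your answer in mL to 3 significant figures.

11700 mL

Q = It = 6.06 × 15516 = 94030 C
n(e⁻) = 94030 / 96485 = 0.9746 mol
2H⁺ + 2e⁻ → H₂, so n(H₂) = 0.9746 / 2 = 0.4873 mol
V = 0.4873 × 24.0 = 11.70 L
= 11700 mL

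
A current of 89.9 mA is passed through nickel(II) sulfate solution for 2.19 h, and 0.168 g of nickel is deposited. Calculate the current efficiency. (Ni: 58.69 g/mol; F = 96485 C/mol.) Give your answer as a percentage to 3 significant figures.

Q = 0.0899 × 7884 = 708.8 C
n(e⁻) = 708.8 / 96485 = 0.007346 mol
Ni²⁺ + 2e⁻ → Ni, so theoretical n(Ni) = 0.003673 mol → 0.2156 g
Efficiency = 0.168 / 0.2156 = 0.7792 = 77.9%

77.9%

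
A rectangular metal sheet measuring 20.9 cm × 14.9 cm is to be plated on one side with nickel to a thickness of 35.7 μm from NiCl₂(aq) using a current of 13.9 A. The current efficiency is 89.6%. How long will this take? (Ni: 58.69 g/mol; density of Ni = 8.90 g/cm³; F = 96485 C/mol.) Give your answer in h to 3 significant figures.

0.726 h

Plated area = 20.9 × 14.9 = 311.4 cm²
Volume = 311.4 × 35.7×10⁻⁴ cm = 1.112 cm³
m(Ni) = 1.112 × 8.90 = 9.897 g
n(Ni) = 9.897 / 58.69 = 0.1686 mol; n(e⁻) = 2 × 0.1686 = 0.3372 mol
Q = 0.3372 × 96485 / 0.896 = 36310 C
t = 36310 / 13.9 = 2612 s = 0.726 h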